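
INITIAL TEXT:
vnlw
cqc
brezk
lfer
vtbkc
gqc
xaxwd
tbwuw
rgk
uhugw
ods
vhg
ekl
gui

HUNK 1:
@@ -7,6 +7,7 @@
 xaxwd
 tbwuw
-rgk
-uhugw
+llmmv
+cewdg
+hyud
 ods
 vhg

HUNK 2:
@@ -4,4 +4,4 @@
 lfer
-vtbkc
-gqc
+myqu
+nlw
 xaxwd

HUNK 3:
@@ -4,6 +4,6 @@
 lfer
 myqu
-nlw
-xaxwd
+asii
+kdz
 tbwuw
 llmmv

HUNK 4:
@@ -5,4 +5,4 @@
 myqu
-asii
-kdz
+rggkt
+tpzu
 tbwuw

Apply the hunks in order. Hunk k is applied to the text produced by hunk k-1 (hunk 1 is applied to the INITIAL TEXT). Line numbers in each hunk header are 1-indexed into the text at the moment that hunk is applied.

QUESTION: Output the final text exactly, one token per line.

Answer: vnlw
cqc
brezk
lfer
myqu
rggkt
tpzu
tbwuw
llmmv
cewdg
hyud
ods
vhg
ekl
gui

Derivation:
Hunk 1: at line 7 remove [rgk,uhugw] add [llmmv,cewdg,hyud] -> 15 lines: vnlw cqc brezk lfer vtbkc gqc xaxwd tbwuw llmmv cewdg hyud ods vhg ekl gui
Hunk 2: at line 4 remove [vtbkc,gqc] add [myqu,nlw] -> 15 lines: vnlw cqc brezk lfer myqu nlw xaxwd tbwuw llmmv cewdg hyud ods vhg ekl gui
Hunk 3: at line 4 remove [nlw,xaxwd] add [asii,kdz] -> 15 lines: vnlw cqc brezk lfer myqu asii kdz tbwuw llmmv cewdg hyud ods vhg ekl gui
Hunk 4: at line 5 remove [asii,kdz] add [rggkt,tpzu] -> 15 lines: vnlw cqc brezk lfer myqu rggkt tpzu tbwuw llmmv cewdg hyud ods vhg ekl gui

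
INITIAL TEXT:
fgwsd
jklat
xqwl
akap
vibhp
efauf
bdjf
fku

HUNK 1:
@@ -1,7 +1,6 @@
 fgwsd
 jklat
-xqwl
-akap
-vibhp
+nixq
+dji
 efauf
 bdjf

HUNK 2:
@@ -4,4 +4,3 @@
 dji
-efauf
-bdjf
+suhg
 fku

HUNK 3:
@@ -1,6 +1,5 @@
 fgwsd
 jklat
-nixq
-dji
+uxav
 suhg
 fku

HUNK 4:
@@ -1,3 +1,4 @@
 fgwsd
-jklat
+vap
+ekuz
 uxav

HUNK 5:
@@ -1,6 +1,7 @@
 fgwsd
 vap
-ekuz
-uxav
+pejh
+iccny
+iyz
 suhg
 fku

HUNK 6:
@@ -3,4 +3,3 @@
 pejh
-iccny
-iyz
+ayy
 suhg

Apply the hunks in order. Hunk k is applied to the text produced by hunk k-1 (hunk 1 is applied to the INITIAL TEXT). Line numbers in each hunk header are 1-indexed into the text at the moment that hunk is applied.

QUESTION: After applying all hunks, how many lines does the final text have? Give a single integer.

Answer: 6

Derivation:
Hunk 1: at line 1 remove [xqwl,akap,vibhp] add [nixq,dji] -> 7 lines: fgwsd jklat nixq dji efauf bdjf fku
Hunk 2: at line 4 remove [efauf,bdjf] add [suhg] -> 6 lines: fgwsd jklat nixq dji suhg fku
Hunk 3: at line 1 remove [nixq,dji] add [uxav] -> 5 lines: fgwsd jklat uxav suhg fku
Hunk 4: at line 1 remove [jklat] add [vap,ekuz] -> 6 lines: fgwsd vap ekuz uxav suhg fku
Hunk 5: at line 1 remove [ekuz,uxav] add [pejh,iccny,iyz] -> 7 lines: fgwsd vap pejh iccny iyz suhg fku
Hunk 6: at line 3 remove [iccny,iyz] add [ayy] -> 6 lines: fgwsd vap pejh ayy suhg fku
Final line count: 6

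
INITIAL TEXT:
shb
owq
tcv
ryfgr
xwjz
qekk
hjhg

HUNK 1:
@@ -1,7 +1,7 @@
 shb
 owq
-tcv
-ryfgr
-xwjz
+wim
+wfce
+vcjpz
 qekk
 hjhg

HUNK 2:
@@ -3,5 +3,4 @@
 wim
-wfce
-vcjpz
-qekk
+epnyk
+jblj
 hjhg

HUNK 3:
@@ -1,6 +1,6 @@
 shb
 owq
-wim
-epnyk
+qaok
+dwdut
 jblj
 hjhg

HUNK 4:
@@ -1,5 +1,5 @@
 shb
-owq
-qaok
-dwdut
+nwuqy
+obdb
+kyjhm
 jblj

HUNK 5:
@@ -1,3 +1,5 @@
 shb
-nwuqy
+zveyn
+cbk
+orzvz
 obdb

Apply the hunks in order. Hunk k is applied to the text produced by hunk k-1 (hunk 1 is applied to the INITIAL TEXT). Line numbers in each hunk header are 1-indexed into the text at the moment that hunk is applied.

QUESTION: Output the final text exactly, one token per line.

Answer: shb
zveyn
cbk
orzvz
obdb
kyjhm
jblj
hjhg

Derivation:
Hunk 1: at line 1 remove [tcv,ryfgr,xwjz] add [wim,wfce,vcjpz] -> 7 lines: shb owq wim wfce vcjpz qekk hjhg
Hunk 2: at line 3 remove [wfce,vcjpz,qekk] add [epnyk,jblj] -> 6 lines: shb owq wim epnyk jblj hjhg
Hunk 3: at line 1 remove [wim,epnyk] add [qaok,dwdut] -> 6 lines: shb owq qaok dwdut jblj hjhg
Hunk 4: at line 1 remove [owq,qaok,dwdut] add [nwuqy,obdb,kyjhm] -> 6 lines: shb nwuqy obdb kyjhm jblj hjhg
Hunk 5: at line 1 remove [nwuqy] add [zveyn,cbk,orzvz] -> 8 lines: shb zveyn cbk orzvz obdb kyjhm jblj hjhg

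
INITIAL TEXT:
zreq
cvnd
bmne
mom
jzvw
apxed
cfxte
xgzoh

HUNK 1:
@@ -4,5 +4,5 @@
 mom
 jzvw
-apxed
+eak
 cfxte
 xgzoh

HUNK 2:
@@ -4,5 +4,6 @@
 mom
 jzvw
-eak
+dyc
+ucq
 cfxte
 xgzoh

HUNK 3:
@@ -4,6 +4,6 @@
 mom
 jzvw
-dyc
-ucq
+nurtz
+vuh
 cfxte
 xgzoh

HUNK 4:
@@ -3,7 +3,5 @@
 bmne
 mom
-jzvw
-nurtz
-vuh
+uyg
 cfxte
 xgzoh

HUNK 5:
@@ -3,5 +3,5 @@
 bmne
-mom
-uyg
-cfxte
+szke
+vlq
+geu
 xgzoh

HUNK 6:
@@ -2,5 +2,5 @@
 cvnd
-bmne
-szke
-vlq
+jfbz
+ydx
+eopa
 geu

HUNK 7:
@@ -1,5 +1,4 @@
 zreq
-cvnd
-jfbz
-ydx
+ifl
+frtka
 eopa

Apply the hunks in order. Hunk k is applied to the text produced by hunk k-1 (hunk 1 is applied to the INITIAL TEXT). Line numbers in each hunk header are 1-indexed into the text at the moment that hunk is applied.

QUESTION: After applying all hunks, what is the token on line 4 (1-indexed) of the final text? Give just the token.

Hunk 1: at line 4 remove [apxed] add [eak] -> 8 lines: zreq cvnd bmne mom jzvw eak cfxte xgzoh
Hunk 2: at line 4 remove [eak] add [dyc,ucq] -> 9 lines: zreq cvnd bmne mom jzvw dyc ucq cfxte xgzoh
Hunk 3: at line 4 remove [dyc,ucq] add [nurtz,vuh] -> 9 lines: zreq cvnd bmne mom jzvw nurtz vuh cfxte xgzoh
Hunk 4: at line 3 remove [jzvw,nurtz,vuh] add [uyg] -> 7 lines: zreq cvnd bmne mom uyg cfxte xgzoh
Hunk 5: at line 3 remove [mom,uyg,cfxte] add [szke,vlq,geu] -> 7 lines: zreq cvnd bmne szke vlq geu xgzoh
Hunk 6: at line 2 remove [bmne,szke,vlq] add [jfbz,ydx,eopa] -> 7 lines: zreq cvnd jfbz ydx eopa geu xgzoh
Hunk 7: at line 1 remove [cvnd,jfbz,ydx] add [ifl,frtka] -> 6 lines: zreq ifl frtka eopa geu xgzoh
Final line 4: eopa

Answer: eopa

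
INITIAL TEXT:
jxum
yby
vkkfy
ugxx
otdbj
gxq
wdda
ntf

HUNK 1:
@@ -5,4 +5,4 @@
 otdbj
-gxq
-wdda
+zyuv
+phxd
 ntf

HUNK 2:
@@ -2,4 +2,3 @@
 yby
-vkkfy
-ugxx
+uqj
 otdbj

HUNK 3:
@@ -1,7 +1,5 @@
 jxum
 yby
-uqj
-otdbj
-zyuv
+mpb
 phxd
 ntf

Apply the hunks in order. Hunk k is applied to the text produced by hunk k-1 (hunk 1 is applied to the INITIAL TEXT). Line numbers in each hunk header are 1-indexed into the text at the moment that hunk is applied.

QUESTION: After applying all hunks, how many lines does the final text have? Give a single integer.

Answer: 5

Derivation:
Hunk 1: at line 5 remove [gxq,wdda] add [zyuv,phxd] -> 8 lines: jxum yby vkkfy ugxx otdbj zyuv phxd ntf
Hunk 2: at line 2 remove [vkkfy,ugxx] add [uqj] -> 7 lines: jxum yby uqj otdbj zyuv phxd ntf
Hunk 3: at line 1 remove [uqj,otdbj,zyuv] add [mpb] -> 5 lines: jxum yby mpb phxd ntf
Final line count: 5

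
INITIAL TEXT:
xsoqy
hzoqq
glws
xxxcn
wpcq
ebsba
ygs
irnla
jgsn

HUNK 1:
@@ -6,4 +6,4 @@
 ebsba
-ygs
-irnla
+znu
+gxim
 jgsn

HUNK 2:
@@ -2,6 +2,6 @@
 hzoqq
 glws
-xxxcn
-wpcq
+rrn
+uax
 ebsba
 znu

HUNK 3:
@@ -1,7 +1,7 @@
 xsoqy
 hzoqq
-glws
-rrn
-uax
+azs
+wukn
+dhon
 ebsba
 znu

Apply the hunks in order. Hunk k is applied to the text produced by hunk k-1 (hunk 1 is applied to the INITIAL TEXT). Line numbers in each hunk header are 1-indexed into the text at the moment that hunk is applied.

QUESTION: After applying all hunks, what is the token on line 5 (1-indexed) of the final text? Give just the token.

Answer: dhon

Derivation:
Hunk 1: at line 6 remove [ygs,irnla] add [znu,gxim] -> 9 lines: xsoqy hzoqq glws xxxcn wpcq ebsba znu gxim jgsn
Hunk 2: at line 2 remove [xxxcn,wpcq] add [rrn,uax] -> 9 lines: xsoqy hzoqq glws rrn uax ebsba znu gxim jgsn
Hunk 3: at line 1 remove [glws,rrn,uax] add [azs,wukn,dhon] -> 9 lines: xsoqy hzoqq azs wukn dhon ebsba znu gxim jgsn
Final line 5: dhon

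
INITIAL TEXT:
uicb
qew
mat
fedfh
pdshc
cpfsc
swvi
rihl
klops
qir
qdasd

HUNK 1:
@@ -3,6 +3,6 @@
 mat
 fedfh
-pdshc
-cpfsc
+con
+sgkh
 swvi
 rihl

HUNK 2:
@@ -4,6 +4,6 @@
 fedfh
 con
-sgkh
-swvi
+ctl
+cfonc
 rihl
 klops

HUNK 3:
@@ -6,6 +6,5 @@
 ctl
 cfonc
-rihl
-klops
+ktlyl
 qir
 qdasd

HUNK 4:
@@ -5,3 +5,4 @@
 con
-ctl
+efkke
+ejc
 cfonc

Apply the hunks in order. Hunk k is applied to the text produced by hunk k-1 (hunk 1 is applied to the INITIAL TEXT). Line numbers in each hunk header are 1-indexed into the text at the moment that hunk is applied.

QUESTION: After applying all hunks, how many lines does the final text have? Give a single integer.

Answer: 11

Derivation:
Hunk 1: at line 3 remove [pdshc,cpfsc] add [con,sgkh] -> 11 lines: uicb qew mat fedfh con sgkh swvi rihl klops qir qdasd
Hunk 2: at line 4 remove [sgkh,swvi] add [ctl,cfonc] -> 11 lines: uicb qew mat fedfh con ctl cfonc rihl klops qir qdasd
Hunk 3: at line 6 remove [rihl,klops] add [ktlyl] -> 10 lines: uicb qew mat fedfh con ctl cfonc ktlyl qir qdasd
Hunk 4: at line 5 remove [ctl] add [efkke,ejc] -> 11 lines: uicb qew mat fedfh con efkke ejc cfonc ktlyl qir qdasd
Final line count: 11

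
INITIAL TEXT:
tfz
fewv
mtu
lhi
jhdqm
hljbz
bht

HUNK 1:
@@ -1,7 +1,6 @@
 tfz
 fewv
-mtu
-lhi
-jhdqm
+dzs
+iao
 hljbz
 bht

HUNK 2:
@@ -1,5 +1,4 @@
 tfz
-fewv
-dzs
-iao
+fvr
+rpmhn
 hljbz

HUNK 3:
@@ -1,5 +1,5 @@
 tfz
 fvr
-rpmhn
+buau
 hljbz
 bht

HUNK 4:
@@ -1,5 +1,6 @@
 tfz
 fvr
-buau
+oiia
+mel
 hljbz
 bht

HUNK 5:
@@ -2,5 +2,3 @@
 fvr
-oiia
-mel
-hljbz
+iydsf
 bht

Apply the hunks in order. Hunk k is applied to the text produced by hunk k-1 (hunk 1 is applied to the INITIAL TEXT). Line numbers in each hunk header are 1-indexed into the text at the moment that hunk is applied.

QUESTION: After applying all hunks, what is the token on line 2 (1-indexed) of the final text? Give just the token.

Answer: fvr

Derivation:
Hunk 1: at line 1 remove [mtu,lhi,jhdqm] add [dzs,iao] -> 6 lines: tfz fewv dzs iao hljbz bht
Hunk 2: at line 1 remove [fewv,dzs,iao] add [fvr,rpmhn] -> 5 lines: tfz fvr rpmhn hljbz bht
Hunk 3: at line 1 remove [rpmhn] add [buau] -> 5 lines: tfz fvr buau hljbz bht
Hunk 4: at line 1 remove [buau] add [oiia,mel] -> 6 lines: tfz fvr oiia mel hljbz bht
Hunk 5: at line 2 remove [oiia,mel,hljbz] add [iydsf] -> 4 lines: tfz fvr iydsf bht
Final line 2: fvr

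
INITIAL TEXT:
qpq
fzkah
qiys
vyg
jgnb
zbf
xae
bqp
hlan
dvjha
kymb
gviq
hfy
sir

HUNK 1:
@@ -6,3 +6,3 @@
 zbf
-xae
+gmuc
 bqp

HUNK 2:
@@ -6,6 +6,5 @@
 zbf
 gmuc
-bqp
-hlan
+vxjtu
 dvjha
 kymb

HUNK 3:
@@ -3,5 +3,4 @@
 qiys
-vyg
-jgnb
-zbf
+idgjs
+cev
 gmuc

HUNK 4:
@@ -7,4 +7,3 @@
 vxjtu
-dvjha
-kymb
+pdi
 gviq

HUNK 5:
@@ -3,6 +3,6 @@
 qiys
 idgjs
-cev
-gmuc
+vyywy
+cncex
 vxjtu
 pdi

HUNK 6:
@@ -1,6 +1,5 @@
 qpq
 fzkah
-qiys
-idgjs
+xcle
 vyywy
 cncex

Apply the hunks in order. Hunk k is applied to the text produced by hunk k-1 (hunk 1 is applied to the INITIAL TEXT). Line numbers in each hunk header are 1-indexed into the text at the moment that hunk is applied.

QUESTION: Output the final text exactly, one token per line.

Hunk 1: at line 6 remove [xae] add [gmuc] -> 14 lines: qpq fzkah qiys vyg jgnb zbf gmuc bqp hlan dvjha kymb gviq hfy sir
Hunk 2: at line 6 remove [bqp,hlan] add [vxjtu] -> 13 lines: qpq fzkah qiys vyg jgnb zbf gmuc vxjtu dvjha kymb gviq hfy sir
Hunk 3: at line 3 remove [vyg,jgnb,zbf] add [idgjs,cev] -> 12 lines: qpq fzkah qiys idgjs cev gmuc vxjtu dvjha kymb gviq hfy sir
Hunk 4: at line 7 remove [dvjha,kymb] add [pdi] -> 11 lines: qpq fzkah qiys idgjs cev gmuc vxjtu pdi gviq hfy sir
Hunk 5: at line 3 remove [cev,gmuc] add [vyywy,cncex] -> 11 lines: qpq fzkah qiys idgjs vyywy cncex vxjtu pdi gviq hfy sir
Hunk 6: at line 1 remove [qiys,idgjs] add [xcle] -> 10 lines: qpq fzkah xcle vyywy cncex vxjtu pdi gviq hfy sir

Answer: qpq
fzkah
xcle
vyywy
cncex
vxjtu
pdi
gviq
hfy
sir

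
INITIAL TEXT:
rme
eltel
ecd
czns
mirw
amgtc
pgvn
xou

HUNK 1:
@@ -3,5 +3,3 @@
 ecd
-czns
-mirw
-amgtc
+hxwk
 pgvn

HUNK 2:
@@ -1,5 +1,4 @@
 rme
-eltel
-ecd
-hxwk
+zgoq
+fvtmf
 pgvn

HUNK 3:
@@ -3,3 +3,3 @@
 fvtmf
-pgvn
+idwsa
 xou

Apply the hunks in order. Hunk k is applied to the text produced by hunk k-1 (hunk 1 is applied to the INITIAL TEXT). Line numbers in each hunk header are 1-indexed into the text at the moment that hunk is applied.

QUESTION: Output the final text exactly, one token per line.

Answer: rme
zgoq
fvtmf
idwsa
xou

Derivation:
Hunk 1: at line 3 remove [czns,mirw,amgtc] add [hxwk] -> 6 lines: rme eltel ecd hxwk pgvn xou
Hunk 2: at line 1 remove [eltel,ecd,hxwk] add [zgoq,fvtmf] -> 5 lines: rme zgoq fvtmf pgvn xou
Hunk 3: at line 3 remove [pgvn] add [idwsa] -> 5 lines: rme zgoq fvtmf idwsa xou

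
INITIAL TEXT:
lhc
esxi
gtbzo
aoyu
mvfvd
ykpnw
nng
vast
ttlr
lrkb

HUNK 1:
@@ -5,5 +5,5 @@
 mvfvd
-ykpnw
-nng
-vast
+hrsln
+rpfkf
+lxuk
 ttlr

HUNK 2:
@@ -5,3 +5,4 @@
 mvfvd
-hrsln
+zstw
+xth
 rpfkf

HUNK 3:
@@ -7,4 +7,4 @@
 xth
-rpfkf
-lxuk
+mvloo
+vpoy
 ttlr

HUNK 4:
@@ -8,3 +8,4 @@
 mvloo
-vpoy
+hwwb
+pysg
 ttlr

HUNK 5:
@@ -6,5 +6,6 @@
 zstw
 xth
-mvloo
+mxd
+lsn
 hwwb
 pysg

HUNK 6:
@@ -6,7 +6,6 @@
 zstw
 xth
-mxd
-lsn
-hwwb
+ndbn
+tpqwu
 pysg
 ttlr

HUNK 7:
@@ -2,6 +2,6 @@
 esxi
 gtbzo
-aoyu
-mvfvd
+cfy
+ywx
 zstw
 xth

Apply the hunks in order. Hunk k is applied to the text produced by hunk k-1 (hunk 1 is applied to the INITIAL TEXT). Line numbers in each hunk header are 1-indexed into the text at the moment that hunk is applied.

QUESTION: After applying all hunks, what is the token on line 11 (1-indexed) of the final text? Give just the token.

Hunk 1: at line 5 remove [ykpnw,nng,vast] add [hrsln,rpfkf,lxuk] -> 10 lines: lhc esxi gtbzo aoyu mvfvd hrsln rpfkf lxuk ttlr lrkb
Hunk 2: at line 5 remove [hrsln] add [zstw,xth] -> 11 lines: lhc esxi gtbzo aoyu mvfvd zstw xth rpfkf lxuk ttlr lrkb
Hunk 3: at line 7 remove [rpfkf,lxuk] add [mvloo,vpoy] -> 11 lines: lhc esxi gtbzo aoyu mvfvd zstw xth mvloo vpoy ttlr lrkb
Hunk 4: at line 8 remove [vpoy] add [hwwb,pysg] -> 12 lines: lhc esxi gtbzo aoyu mvfvd zstw xth mvloo hwwb pysg ttlr lrkb
Hunk 5: at line 6 remove [mvloo] add [mxd,lsn] -> 13 lines: lhc esxi gtbzo aoyu mvfvd zstw xth mxd lsn hwwb pysg ttlr lrkb
Hunk 6: at line 6 remove [mxd,lsn,hwwb] add [ndbn,tpqwu] -> 12 lines: lhc esxi gtbzo aoyu mvfvd zstw xth ndbn tpqwu pysg ttlr lrkb
Hunk 7: at line 2 remove [aoyu,mvfvd] add [cfy,ywx] -> 12 lines: lhc esxi gtbzo cfy ywx zstw xth ndbn tpqwu pysg ttlr lrkb
Final line 11: ttlr

Answer: ttlr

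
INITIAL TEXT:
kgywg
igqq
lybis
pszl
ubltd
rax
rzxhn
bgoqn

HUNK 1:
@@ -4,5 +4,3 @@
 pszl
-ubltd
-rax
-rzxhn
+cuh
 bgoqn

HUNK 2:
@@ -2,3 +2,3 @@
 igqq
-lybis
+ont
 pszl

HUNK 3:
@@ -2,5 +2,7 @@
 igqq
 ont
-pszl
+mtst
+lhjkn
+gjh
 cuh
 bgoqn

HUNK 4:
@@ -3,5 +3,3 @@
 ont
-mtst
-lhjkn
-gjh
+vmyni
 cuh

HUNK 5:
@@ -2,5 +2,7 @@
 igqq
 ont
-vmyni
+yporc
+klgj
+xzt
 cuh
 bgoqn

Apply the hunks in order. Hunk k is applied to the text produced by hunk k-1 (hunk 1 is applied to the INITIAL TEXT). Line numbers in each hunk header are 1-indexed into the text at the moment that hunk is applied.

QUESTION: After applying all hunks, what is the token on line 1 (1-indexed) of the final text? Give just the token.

Hunk 1: at line 4 remove [ubltd,rax,rzxhn] add [cuh] -> 6 lines: kgywg igqq lybis pszl cuh bgoqn
Hunk 2: at line 2 remove [lybis] add [ont] -> 6 lines: kgywg igqq ont pszl cuh bgoqn
Hunk 3: at line 2 remove [pszl] add [mtst,lhjkn,gjh] -> 8 lines: kgywg igqq ont mtst lhjkn gjh cuh bgoqn
Hunk 4: at line 3 remove [mtst,lhjkn,gjh] add [vmyni] -> 6 lines: kgywg igqq ont vmyni cuh bgoqn
Hunk 5: at line 2 remove [vmyni] add [yporc,klgj,xzt] -> 8 lines: kgywg igqq ont yporc klgj xzt cuh bgoqn
Final line 1: kgywg

Answer: kgywg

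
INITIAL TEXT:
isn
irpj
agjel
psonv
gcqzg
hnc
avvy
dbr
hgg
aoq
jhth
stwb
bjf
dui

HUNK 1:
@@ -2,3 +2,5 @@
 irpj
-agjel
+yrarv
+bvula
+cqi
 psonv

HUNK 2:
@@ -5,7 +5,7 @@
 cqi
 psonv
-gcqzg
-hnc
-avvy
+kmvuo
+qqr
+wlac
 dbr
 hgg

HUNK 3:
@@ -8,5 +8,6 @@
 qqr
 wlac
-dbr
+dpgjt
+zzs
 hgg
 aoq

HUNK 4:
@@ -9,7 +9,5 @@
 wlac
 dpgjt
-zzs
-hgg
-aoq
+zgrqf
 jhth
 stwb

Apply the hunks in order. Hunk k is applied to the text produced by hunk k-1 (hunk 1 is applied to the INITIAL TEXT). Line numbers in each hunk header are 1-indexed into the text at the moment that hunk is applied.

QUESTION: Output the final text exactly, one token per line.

Answer: isn
irpj
yrarv
bvula
cqi
psonv
kmvuo
qqr
wlac
dpgjt
zgrqf
jhth
stwb
bjf
dui

Derivation:
Hunk 1: at line 2 remove [agjel] add [yrarv,bvula,cqi] -> 16 lines: isn irpj yrarv bvula cqi psonv gcqzg hnc avvy dbr hgg aoq jhth stwb bjf dui
Hunk 2: at line 5 remove [gcqzg,hnc,avvy] add [kmvuo,qqr,wlac] -> 16 lines: isn irpj yrarv bvula cqi psonv kmvuo qqr wlac dbr hgg aoq jhth stwb bjf dui
Hunk 3: at line 8 remove [dbr] add [dpgjt,zzs] -> 17 lines: isn irpj yrarv bvula cqi psonv kmvuo qqr wlac dpgjt zzs hgg aoq jhth stwb bjf dui
Hunk 4: at line 9 remove [zzs,hgg,aoq] add [zgrqf] -> 15 lines: isn irpj yrarv bvula cqi psonv kmvuo qqr wlac dpgjt zgrqf jhth stwb bjf dui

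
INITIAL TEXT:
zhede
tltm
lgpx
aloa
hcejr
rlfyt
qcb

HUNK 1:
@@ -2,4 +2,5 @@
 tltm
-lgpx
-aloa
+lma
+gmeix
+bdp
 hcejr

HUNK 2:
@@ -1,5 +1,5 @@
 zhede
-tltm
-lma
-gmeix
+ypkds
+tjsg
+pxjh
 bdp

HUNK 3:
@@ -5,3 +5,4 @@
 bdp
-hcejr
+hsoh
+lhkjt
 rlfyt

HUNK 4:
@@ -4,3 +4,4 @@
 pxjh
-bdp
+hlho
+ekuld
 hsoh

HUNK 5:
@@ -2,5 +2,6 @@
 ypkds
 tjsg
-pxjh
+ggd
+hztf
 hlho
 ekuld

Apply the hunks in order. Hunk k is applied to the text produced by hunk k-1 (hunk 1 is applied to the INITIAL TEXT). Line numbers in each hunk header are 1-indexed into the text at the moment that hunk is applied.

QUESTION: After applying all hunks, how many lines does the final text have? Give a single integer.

Hunk 1: at line 2 remove [lgpx,aloa] add [lma,gmeix,bdp] -> 8 lines: zhede tltm lma gmeix bdp hcejr rlfyt qcb
Hunk 2: at line 1 remove [tltm,lma,gmeix] add [ypkds,tjsg,pxjh] -> 8 lines: zhede ypkds tjsg pxjh bdp hcejr rlfyt qcb
Hunk 3: at line 5 remove [hcejr] add [hsoh,lhkjt] -> 9 lines: zhede ypkds tjsg pxjh bdp hsoh lhkjt rlfyt qcb
Hunk 4: at line 4 remove [bdp] add [hlho,ekuld] -> 10 lines: zhede ypkds tjsg pxjh hlho ekuld hsoh lhkjt rlfyt qcb
Hunk 5: at line 2 remove [pxjh] add [ggd,hztf] -> 11 lines: zhede ypkds tjsg ggd hztf hlho ekuld hsoh lhkjt rlfyt qcb
Final line count: 11

Answer: 11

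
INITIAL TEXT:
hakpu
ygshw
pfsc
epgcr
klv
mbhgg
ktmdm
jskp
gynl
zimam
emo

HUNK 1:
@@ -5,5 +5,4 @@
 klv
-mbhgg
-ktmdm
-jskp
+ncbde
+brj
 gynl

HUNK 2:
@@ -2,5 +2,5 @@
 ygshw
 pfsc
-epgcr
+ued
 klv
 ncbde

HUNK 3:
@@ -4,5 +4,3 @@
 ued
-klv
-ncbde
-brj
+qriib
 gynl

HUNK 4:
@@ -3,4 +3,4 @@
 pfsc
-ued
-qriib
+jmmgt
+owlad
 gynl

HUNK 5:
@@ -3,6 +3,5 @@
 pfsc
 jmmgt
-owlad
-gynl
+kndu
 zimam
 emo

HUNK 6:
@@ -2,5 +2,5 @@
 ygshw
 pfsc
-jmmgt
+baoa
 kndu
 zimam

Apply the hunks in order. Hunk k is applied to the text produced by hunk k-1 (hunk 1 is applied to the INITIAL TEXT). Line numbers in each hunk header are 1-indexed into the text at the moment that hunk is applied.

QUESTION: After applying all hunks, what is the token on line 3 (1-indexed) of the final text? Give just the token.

Answer: pfsc

Derivation:
Hunk 1: at line 5 remove [mbhgg,ktmdm,jskp] add [ncbde,brj] -> 10 lines: hakpu ygshw pfsc epgcr klv ncbde brj gynl zimam emo
Hunk 2: at line 2 remove [epgcr] add [ued] -> 10 lines: hakpu ygshw pfsc ued klv ncbde brj gynl zimam emo
Hunk 3: at line 4 remove [klv,ncbde,brj] add [qriib] -> 8 lines: hakpu ygshw pfsc ued qriib gynl zimam emo
Hunk 4: at line 3 remove [ued,qriib] add [jmmgt,owlad] -> 8 lines: hakpu ygshw pfsc jmmgt owlad gynl zimam emo
Hunk 5: at line 3 remove [owlad,gynl] add [kndu] -> 7 lines: hakpu ygshw pfsc jmmgt kndu zimam emo
Hunk 6: at line 2 remove [jmmgt] add [baoa] -> 7 lines: hakpu ygshw pfsc baoa kndu zimam emo
Final line 3: pfsc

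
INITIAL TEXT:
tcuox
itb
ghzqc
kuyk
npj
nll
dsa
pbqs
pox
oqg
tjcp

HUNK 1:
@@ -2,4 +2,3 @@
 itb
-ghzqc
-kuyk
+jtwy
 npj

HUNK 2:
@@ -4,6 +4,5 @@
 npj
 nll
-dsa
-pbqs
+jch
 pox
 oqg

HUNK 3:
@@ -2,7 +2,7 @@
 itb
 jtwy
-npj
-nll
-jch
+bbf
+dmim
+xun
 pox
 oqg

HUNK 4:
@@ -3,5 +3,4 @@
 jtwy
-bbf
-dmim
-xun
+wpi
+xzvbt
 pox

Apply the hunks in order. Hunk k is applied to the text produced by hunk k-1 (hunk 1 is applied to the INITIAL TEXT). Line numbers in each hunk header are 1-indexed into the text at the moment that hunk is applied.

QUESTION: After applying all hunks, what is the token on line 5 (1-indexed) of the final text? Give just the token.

Answer: xzvbt

Derivation:
Hunk 1: at line 2 remove [ghzqc,kuyk] add [jtwy] -> 10 lines: tcuox itb jtwy npj nll dsa pbqs pox oqg tjcp
Hunk 2: at line 4 remove [dsa,pbqs] add [jch] -> 9 lines: tcuox itb jtwy npj nll jch pox oqg tjcp
Hunk 3: at line 2 remove [npj,nll,jch] add [bbf,dmim,xun] -> 9 lines: tcuox itb jtwy bbf dmim xun pox oqg tjcp
Hunk 4: at line 3 remove [bbf,dmim,xun] add [wpi,xzvbt] -> 8 lines: tcuox itb jtwy wpi xzvbt pox oqg tjcp
Final line 5: xzvbt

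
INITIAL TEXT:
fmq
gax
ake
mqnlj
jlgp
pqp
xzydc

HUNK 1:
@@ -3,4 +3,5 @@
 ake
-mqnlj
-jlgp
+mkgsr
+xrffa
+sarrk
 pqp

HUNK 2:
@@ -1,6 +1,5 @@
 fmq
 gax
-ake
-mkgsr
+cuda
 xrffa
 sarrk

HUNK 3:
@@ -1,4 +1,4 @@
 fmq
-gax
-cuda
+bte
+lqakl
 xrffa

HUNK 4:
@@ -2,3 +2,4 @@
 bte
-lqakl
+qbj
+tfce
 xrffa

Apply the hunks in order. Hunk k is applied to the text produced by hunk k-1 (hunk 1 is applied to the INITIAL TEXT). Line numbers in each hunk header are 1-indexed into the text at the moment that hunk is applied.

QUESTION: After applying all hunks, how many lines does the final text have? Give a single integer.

Answer: 8

Derivation:
Hunk 1: at line 3 remove [mqnlj,jlgp] add [mkgsr,xrffa,sarrk] -> 8 lines: fmq gax ake mkgsr xrffa sarrk pqp xzydc
Hunk 2: at line 1 remove [ake,mkgsr] add [cuda] -> 7 lines: fmq gax cuda xrffa sarrk pqp xzydc
Hunk 3: at line 1 remove [gax,cuda] add [bte,lqakl] -> 7 lines: fmq bte lqakl xrffa sarrk pqp xzydc
Hunk 4: at line 2 remove [lqakl] add [qbj,tfce] -> 8 lines: fmq bte qbj tfce xrffa sarrk pqp xzydc
Final line count: 8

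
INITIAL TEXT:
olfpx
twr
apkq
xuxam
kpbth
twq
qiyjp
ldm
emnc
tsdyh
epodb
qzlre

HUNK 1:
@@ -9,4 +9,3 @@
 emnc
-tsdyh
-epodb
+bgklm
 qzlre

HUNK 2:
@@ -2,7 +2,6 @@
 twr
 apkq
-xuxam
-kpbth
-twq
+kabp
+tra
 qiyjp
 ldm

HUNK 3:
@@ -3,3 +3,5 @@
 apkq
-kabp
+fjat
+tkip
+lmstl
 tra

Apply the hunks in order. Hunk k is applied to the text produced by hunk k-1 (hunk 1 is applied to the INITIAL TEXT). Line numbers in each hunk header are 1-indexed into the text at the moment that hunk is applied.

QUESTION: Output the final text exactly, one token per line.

Hunk 1: at line 9 remove [tsdyh,epodb] add [bgklm] -> 11 lines: olfpx twr apkq xuxam kpbth twq qiyjp ldm emnc bgklm qzlre
Hunk 2: at line 2 remove [xuxam,kpbth,twq] add [kabp,tra] -> 10 lines: olfpx twr apkq kabp tra qiyjp ldm emnc bgklm qzlre
Hunk 3: at line 3 remove [kabp] add [fjat,tkip,lmstl] -> 12 lines: olfpx twr apkq fjat tkip lmstl tra qiyjp ldm emnc bgklm qzlre

Answer: olfpx
twr
apkq
fjat
tkip
lmstl
tra
qiyjp
ldm
emnc
bgklm
qzlre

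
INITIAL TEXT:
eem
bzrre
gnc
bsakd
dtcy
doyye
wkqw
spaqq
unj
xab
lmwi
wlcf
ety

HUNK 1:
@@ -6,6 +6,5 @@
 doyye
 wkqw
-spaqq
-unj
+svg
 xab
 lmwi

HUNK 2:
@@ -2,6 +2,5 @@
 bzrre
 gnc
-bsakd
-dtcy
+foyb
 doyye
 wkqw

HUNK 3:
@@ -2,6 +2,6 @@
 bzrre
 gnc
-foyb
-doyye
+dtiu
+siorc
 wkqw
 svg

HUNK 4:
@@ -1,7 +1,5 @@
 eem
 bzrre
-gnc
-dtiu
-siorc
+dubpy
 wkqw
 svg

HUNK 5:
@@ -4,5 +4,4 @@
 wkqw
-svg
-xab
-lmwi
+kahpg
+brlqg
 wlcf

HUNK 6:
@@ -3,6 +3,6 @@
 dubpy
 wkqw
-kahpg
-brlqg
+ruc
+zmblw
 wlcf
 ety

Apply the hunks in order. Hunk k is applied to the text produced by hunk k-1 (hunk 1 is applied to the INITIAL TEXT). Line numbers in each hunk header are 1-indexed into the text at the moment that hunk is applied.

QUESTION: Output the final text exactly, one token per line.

Hunk 1: at line 6 remove [spaqq,unj] add [svg] -> 12 lines: eem bzrre gnc bsakd dtcy doyye wkqw svg xab lmwi wlcf ety
Hunk 2: at line 2 remove [bsakd,dtcy] add [foyb] -> 11 lines: eem bzrre gnc foyb doyye wkqw svg xab lmwi wlcf ety
Hunk 3: at line 2 remove [foyb,doyye] add [dtiu,siorc] -> 11 lines: eem bzrre gnc dtiu siorc wkqw svg xab lmwi wlcf ety
Hunk 4: at line 1 remove [gnc,dtiu,siorc] add [dubpy] -> 9 lines: eem bzrre dubpy wkqw svg xab lmwi wlcf ety
Hunk 5: at line 4 remove [svg,xab,lmwi] add [kahpg,brlqg] -> 8 lines: eem bzrre dubpy wkqw kahpg brlqg wlcf ety
Hunk 6: at line 3 remove [kahpg,brlqg] add [ruc,zmblw] -> 8 lines: eem bzrre dubpy wkqw ruc zmblw wlcf ety

Answer: eem
bzrre
dubpy
wkqw
ruc
zmblw
wlcf
ety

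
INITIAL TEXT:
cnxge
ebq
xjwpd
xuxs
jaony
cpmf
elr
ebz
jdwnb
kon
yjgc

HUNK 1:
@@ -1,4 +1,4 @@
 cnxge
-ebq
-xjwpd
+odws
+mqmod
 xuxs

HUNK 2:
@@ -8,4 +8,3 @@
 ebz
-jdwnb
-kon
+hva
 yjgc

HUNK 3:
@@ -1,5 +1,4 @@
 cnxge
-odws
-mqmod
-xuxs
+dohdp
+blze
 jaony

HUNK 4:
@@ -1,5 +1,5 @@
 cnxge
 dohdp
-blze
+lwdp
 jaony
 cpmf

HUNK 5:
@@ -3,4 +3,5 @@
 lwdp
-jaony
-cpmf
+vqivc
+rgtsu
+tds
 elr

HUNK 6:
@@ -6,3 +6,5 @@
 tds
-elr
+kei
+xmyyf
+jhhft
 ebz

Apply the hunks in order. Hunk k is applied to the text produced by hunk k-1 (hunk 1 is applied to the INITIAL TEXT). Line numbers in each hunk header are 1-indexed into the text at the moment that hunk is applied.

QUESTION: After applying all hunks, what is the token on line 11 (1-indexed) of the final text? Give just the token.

Answer: hva

Derivation:
Hunk 1: at line 1 remove [ebq,xjwpd] add [odws,mqmod] -> 11 lines: cnxge odws mqmod xuxs jaony cpmf elr ebz jdwnb kon yjgc
Hunk 2: at line 8 remove [jdwnb,kon] add [hva] -> 10 lines: cnxge odws mqmod xuxs jaony cpmf elr ebz hva yjgc
Hunk 3: at line 1 remove [odws,mqmod,xuxs] add [dohdp,blze] -> 9 lines: cnxge dohdp blze jaony cpmf elr ebz hva yjgc
Hunk 4: at line 1 remove [blze] add [lwdp] -> 9 lines: cnxge dohdp lwdp jaony cpmf elr ebz hva yjgc
Hunk 5: at line 3 remove [jaony,cpmf] add [vqivc,rgtsu,tds] -> 10 lines: cnxge dohdp lwdp vqivc rgtsu tds elr ebz hva yjgc
Hunk 6: at line 6 remove [elr] add [kei,xmyyf,jhhft] -> 12 lines: cnxge dohdp lwdp vqivc rgtsu tds kei xmyyf jhhft ebz hva yjgc
Final line 11: hva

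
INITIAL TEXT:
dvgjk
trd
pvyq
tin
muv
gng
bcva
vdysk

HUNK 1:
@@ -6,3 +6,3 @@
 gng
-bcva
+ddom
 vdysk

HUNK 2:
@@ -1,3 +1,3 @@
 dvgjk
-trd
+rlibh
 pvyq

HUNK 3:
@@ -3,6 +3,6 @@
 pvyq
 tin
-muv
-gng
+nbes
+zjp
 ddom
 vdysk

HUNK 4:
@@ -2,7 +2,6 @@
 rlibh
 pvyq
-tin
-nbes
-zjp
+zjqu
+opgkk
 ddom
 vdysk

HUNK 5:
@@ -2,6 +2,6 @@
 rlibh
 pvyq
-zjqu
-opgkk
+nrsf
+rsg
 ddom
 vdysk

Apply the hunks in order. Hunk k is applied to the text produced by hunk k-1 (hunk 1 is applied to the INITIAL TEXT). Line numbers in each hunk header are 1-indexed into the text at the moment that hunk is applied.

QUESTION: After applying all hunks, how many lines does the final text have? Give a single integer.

Hunk 1: at line 6 remove [bcva] add [ddom] -> 8 lines: dvgjk trd pvyq tin muv gng ddom vdysk
Hunk 2: at line 1 remove [trd] add [rlibh] -> 8 lines: dvgjk rlibh pvyq tin muv gng ddom vdysk
Hunk 3: at line 3 remove [muv,gng] add [nbes,zjp] -> 8 lines: dvgjk rlibh pvyq tin nbes zjp ddom vdysk
Hunk 4: at line 2 remove [tin,nbes,zjp] add [zjqu,opgkk] -> 7 lines: dvgjk rlibh pvyq zjqu opgkk ddom vdysk
Hunk 5: at line 2 remove [zjqu,opgkk] add [nrsf,rsg] -> 7 lines: dvgjk rlibh pvyq nrsf rsg ddom vdysk
Final line count: 7

Answer: 7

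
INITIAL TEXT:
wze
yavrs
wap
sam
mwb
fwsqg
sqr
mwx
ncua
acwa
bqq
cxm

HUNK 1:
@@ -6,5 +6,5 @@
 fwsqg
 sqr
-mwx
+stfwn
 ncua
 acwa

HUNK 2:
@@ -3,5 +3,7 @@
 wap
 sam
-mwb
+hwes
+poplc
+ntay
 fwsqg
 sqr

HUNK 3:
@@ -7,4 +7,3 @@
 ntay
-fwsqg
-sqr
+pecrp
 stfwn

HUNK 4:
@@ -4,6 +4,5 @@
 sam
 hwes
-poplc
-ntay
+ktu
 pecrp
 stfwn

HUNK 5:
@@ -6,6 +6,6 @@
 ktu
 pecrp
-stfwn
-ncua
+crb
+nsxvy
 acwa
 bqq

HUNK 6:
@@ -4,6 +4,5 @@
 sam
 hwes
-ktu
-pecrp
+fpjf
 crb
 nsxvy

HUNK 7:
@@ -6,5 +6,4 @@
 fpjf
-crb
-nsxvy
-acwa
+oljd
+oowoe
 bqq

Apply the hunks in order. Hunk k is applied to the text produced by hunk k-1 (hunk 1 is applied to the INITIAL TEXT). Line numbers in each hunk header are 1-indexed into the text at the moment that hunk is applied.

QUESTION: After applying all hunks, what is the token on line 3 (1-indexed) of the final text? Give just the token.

Hunk 1: at line 6 remove [mwx] add [stfwn] -> 12 lines: wze yavrs wap sam mwb fwsqg sqr stfwn ncua acwa bqq cxm
Hunk 2: at line 3 remove [mwb] add [hwes,poplc,ntay] -> 14 lines: wze yavrs wap sam hwes poplc ntay fwsqg sqr stfwn ncua acwa bqq cxm
Hunk 3: at line 7 remove [fwsqg,sqr] add [pecrp] -> 13 lines: wze yavrs wap sam hwes poplc ntay pecrp stfwn ncua acwa bqq cxm
Hunk 4: at line 4 remove [poplc,ntay] add [ktu] -> 12 lines: wze yavrs wap sam hwes ktu pecrp stfwn ncua acwa bqq cxm
Hunk 5: at line 6 remove [stfwn,ncua] add [crb,nsxvy] -> 12 lines: wze yavrs wap sam hwes ktu pecrp crb nsxvy acwa bqq cxm
Hunk 6: at line 4 remove [ktu,pecrp] add [fpjf] -> 11 lines: wze yavrs wap sam hwes fpjf crb nsxvy acwa bqq cxm
Hunk 7: at line 6 remove [crb,nsxvy,acwa] add [oljd,oowoe] -> 10 lines: wze yavrs wap sam hwes fpjf oljd oowoe bqq cxm
Final line 3: wap

Answer: wap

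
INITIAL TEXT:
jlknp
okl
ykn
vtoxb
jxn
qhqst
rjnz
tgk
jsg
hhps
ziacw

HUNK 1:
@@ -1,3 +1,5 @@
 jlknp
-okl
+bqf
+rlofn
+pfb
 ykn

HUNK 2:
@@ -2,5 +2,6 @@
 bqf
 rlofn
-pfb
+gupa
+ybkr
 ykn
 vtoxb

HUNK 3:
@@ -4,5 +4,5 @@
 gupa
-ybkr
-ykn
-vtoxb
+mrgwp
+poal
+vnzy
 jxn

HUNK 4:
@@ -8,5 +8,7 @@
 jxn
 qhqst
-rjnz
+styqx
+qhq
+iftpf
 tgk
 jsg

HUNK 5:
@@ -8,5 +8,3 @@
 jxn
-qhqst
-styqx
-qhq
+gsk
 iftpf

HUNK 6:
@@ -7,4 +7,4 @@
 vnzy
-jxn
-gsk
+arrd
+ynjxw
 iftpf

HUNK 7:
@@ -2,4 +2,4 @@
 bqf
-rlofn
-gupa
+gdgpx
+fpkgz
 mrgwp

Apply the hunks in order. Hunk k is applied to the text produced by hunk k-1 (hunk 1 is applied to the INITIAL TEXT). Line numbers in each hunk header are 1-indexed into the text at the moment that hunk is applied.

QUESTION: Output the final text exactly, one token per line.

Hunk 1: at line 1 remove [okl] add [bqf,rlofn,pfb] -> 13 lines: jlknp bqf rlofn pfb ykn vtoxb jxn qhqst rjnz tgk jsg hhps ziacw
Hunk 2: at line 2 remove [pfb] add [gupa,ybkr] -> 14 lines: jlknp bqf rlofn gupa ybkr ykn vtoxb jxn qhqst rjnz tgk jsg hhps ziacw
Hunk 3: at line 4 remove [ybkr,ykn,vtoxb] add [mrgwp,poal,vnzy] -> 14 lines: jlknp bqf rlofn gupa mrgwp poal vnzy jxn qhqst rjnz tgk jsg hhps ziacw
Hunk 4: at line 8 remove [rjnz] add [styqx,qhq,iftpf] -> 16 lines: jlknp bqf rlofn gupa mrgwp poal vnzy jxn qhqst styqx qhq iftpf tgk jsg hhps ziacw
Hunk 5: at line 8 remove [qhqst,styqx,qhq] add [gsk] -> 14 lines: jlknp bqf rlofn gupa mrgwp poal vnzy jxn gsk iftpf tgk jsg hhps ziacw
Hunk 6: at line 7 remove [jxn,gsk] add [arrd,ynjxw] -> 14 lines: jlknp bqf rlofn gupa mrgwp poal vnzy arrd ynjxw iftpf tgk jsg hhps ziacw
Hunk 7: at line 2 remove [rlofn,gupa] add [gdgpx,fpkgz] -> 14 lines: jlknp bqf gdgpx fpkgz mrgwp poal vnzy arrd ynjxw iftpf tgk jsg hhps ziacw

Answer: jlknp
bqf
gdgpx
fpkgz
mrgwp
poal
vnzy
arrd
ynjxw
iftpf
tgk
jsg
hhps
ziacw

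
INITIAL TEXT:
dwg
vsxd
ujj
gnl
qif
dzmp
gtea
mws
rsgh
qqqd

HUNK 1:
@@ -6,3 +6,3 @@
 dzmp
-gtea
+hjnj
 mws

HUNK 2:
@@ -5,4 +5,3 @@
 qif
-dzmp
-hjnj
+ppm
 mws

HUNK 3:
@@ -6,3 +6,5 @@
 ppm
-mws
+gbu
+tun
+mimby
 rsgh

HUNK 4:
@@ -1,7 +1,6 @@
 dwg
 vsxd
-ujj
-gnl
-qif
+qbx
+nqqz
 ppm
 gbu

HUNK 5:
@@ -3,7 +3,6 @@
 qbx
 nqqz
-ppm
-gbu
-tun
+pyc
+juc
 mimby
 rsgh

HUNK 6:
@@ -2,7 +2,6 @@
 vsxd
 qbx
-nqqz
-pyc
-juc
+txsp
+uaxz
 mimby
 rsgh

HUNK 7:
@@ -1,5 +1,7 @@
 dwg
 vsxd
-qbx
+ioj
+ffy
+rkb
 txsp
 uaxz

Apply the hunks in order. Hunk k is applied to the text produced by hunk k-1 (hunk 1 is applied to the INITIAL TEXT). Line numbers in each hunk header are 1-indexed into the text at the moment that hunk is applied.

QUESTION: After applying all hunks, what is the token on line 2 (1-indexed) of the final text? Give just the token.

Hunk 1: at line 6 remove [gtea] add [hjnj] -> 10 lines: dwg vsxd ujj gnl qif dzmp hjnj mws rsgh qqqd
Hunk 2: at line 5 remove [dzmp,hjnj] add [ppm] -> 9 lines: dwg vsxd ujj gnl qif ppm mws rsgh qqqd
Hunk 3: at line 6 remove [mws] add [gbu,tun,mimby] -> 11 lines: dwg vsxd ujj gnl qif ppm gbu tun mimby rsgh qqqd
Hunk 4: at line 1 remove [ujj,gnl,qif] add [qbx,nqqz] -> 10 lines: dwg vsxd qbx nqqz ppm gbu tun mimby rsgh qqqd
Hunk 5: at line 3 remove [ppm,gbu,tun] add [pyc,juc] -> 9 lines: dwg vsxd qbx nqqz pyc juc mimby rsgh qqqd
Hunk 6: at line 2 remove [nqqz,pyc,juc] add [txsp,uaxz] -> 8 lines: dwg vsxd qbx txsp uaxz mimby rsgh qqqd
Hunk 7: at line 1 remove [qbx] add [ioj,ffy,rkb] -> 10 lines: dwg vsxd ioj ffy rkb txsp uaxz mimby rsgh qqqd
Final line 2: vsxd

Answer: vsxd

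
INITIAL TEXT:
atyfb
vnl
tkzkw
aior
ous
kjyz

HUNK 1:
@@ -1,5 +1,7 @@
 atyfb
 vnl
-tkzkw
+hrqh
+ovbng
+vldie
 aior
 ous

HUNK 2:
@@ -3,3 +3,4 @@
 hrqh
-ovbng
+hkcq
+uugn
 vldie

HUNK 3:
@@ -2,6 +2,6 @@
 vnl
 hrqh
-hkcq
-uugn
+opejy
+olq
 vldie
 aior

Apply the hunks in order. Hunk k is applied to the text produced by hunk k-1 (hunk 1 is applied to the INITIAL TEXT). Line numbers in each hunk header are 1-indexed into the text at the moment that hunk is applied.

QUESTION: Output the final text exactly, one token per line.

Answer: atyfb
vnl
hrqh
opejy
olq
vldie
aior
ous
kjyz

Derivation:
Hunk 1: at line 1 remove [tkzkw] add [hrqh,ovbng,vldie] -> 8 lines: atyfb vnl hrqh ovbng vldie aior ous kjyz
Hunk 2: at line 3 remove [ovbng] add [hkcq,uugn] -> 9 lines: atyfb vnl hrqh hkcq uugn vldie aior ous kjyz
Hunk 3: at line 2 remove [hkcq,uugn] add [opejy,olq] -> 9 lines: atyfb vnl hrqh opejy olq vldie aior ous kjyz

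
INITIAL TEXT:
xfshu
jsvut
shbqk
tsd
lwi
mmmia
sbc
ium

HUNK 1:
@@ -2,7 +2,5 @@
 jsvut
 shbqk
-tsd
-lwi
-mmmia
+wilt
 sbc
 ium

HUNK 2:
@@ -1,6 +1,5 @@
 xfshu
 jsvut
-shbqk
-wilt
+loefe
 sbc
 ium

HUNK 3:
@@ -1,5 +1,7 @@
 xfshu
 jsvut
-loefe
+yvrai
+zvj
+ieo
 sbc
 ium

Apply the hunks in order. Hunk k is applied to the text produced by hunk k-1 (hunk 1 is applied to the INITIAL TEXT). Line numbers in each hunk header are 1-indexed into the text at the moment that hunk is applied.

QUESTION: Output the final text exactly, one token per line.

Answer: xfshu
jsvut
yvrai
zvj
ieo
sbc
ium

Derivation:
Hunk 1: at line 2 remove [tsd,lwi,mmmia] add [wilt] -> 6 lines: xfshu jsvut shbqk wilt sbc ium
Hunk 2: at line 1 remove [shbqk,wilt] add [loefe] -> 5 lines: xfshu jsvut loefe sbc ium
Hunk 3: at line 1 remove [loefe] add [yvrai,zvj,ieo] -> 7 lines: xfshu jsvut yvrai zvj ieo sbc ium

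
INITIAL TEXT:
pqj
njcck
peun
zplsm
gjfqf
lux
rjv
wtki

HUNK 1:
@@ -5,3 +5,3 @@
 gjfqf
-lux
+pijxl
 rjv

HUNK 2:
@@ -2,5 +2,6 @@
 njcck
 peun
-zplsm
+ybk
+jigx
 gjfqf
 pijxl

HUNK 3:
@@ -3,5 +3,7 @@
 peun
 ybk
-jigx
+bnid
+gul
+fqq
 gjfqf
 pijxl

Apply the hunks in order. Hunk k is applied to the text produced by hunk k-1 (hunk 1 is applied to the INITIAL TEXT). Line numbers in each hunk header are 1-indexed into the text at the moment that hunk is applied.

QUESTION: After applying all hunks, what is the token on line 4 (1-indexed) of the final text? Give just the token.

Answer: ybk

Derivation:
Hunk 1: at line 5 remove [lux] add [pijxl] -> 8 lines: pqj njcck peun zplsm gjfqf pijxl rjv wtki
Hunk 2: at line 2 remove [zplsm] add [ybk,jigx] -> 9 lines: pqj njcck peun ybk jigx gjfqf pijxl rjv wtki
Hunk 3: at line 3 remove [jigx] add [bnid,gul,fqq] -> 11 lines: pqj njcck peun ybk bnid gul fqq gjfqf pijxl rjv wtki
Final line 4: ybk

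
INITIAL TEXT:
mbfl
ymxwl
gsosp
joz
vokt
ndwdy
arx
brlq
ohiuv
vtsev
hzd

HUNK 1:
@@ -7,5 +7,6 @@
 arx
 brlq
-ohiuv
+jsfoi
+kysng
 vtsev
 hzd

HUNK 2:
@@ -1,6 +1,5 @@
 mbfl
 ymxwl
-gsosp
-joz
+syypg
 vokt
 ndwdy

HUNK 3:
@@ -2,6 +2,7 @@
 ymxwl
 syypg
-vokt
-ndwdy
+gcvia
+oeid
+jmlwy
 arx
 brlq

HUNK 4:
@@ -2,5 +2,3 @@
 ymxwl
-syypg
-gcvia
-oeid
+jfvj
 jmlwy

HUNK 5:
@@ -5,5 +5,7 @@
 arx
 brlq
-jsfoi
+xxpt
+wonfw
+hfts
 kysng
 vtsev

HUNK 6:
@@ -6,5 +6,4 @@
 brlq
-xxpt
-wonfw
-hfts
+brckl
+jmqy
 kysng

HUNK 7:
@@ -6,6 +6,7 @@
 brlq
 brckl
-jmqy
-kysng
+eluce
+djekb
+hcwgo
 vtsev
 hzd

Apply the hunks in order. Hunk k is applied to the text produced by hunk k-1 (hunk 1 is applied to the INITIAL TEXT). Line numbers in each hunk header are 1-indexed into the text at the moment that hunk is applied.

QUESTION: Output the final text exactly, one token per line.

Answer: mbfl
ymxwl
jfvj
jmlwy
arx
brlq
brckl
eluce
djekb
hcwgo
vtsev
hzd

Derivation:
Hunk 1: at line 7 remove [ohiuv] add [jsfoi,kysng] -> 12 lines: mbfl ymxwl gsosp joz vokt ndwdy arx brlq jsfoi kysng vtsev hzd
Hunk 2: at line 1 remove [gsosp,joz] add [syypg] -> 11 lines: mbfl ymxwl syypg vokt ndwdy arx brlq jsfoi kysng vtsev hzd
Hunk 3: at line 2 remove [vokt,ndwdy] add [gcvia,oeid,jmlwy] -> 12 lines: mbfl ymxwl syypg gcvia oeid jmlwy arx brlq jsfoi kysng vtsev hzd
Hunk 4: at line 2 remove [syypg,gcvia,oeid] add [jfvj] -> 10 lines: mbfl ymxwl jfvj jmlwy arx brlq jsfoi kysng vtsev hzd
Hunk 5: at line 5 remove [jsfoi] add [xxpt,wonfw,hfts] -> 12 lines: mbfl ymxwl jfvj jmlwy arx brlq xxpt wonfw hfts kysng vtsev hzd
Hunk 6: at line 6 remove [xxpt,wonfw,hfts] add [brckl,jmqy] -> 11 lines: mbfl ymxwl jfvj jmlwy arx brlq brckl jmqy kysng vtsev hzd
Hunk 7: at line 6 remove [jmqy,kysng] add [eluce,djekb,hcwgo] -> 12 lines: mbfl ymxwl jfvj jmlwy arx brlq brckl eluce djekb hcwgo vtsev hzd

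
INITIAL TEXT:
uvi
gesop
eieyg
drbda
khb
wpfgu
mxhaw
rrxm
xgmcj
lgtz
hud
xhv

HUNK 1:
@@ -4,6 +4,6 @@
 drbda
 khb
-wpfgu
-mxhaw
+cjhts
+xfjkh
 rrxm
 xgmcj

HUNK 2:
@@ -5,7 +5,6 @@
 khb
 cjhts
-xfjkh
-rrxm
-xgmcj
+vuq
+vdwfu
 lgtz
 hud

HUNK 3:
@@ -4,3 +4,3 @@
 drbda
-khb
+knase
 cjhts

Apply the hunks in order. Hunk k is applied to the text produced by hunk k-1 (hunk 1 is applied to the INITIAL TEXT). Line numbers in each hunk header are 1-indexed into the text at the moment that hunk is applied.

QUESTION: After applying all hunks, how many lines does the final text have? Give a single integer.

Answer: 11

Derivation:
Hunk 1: at line 4 remove [wpfgu,mxhaw] add [cjhts,xfjkh] -> 12 lines: uvi gesop eieyg drbda khb cjhts xfjkh rrxm xgmcj lgtz hud xhv
Hunk 2: at line 5 remove [xfjkh,rrxm,xgmcj] add [vuq,vdwfu] -> 11 lines: uvi gesop eieyg drbda khb cjhts vuq vdwfu lgtz hud xhv
Hunk 3: at line 4 remove [khb] add [knase] -> 11 lines: uvi gesop eieyg drbda knase cjhts vuq vdwfu lgtz hud xhv
Final line count: 11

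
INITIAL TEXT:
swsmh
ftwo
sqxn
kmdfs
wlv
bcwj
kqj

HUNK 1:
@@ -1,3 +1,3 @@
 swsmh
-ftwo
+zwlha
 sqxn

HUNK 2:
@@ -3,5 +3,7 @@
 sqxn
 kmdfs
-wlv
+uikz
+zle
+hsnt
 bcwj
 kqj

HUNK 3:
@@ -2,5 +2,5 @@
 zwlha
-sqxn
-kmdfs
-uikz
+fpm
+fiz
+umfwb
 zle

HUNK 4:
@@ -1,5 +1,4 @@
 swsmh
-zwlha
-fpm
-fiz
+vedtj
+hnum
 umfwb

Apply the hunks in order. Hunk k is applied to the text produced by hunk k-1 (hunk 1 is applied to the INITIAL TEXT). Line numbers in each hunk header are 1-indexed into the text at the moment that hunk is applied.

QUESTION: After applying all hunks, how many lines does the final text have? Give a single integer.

Answer: 8

Derivation:
Hunk 1: at line 1 remove [ftwo] add [zwlha] -> 7 lines: swsmh zwlha sqxn kmdfs wlv bcwj kqj
Hunk 2: at line 3 remove [wlv] add [uikz,zle,hsnt] -> 9 lines: swsmh zwlha sqxn kmdfs uikz zle hsnt bcwj kqj
Hunk 3: at line 2 remove [sqxn,kmdfs,uikz] add [fpm,fiz,umfwb] -> 9 lines: swsmh zwlha fpm fiz umfwb zle hsnt bcwj kqj
Hunk 4: at line 1 remove [zwlha,fpm,fiz] add [vedtj,hnum] -> 8 lines: swsmh vedtj hnum umfwb zle hsnt bcwj kqj
Final line count: 8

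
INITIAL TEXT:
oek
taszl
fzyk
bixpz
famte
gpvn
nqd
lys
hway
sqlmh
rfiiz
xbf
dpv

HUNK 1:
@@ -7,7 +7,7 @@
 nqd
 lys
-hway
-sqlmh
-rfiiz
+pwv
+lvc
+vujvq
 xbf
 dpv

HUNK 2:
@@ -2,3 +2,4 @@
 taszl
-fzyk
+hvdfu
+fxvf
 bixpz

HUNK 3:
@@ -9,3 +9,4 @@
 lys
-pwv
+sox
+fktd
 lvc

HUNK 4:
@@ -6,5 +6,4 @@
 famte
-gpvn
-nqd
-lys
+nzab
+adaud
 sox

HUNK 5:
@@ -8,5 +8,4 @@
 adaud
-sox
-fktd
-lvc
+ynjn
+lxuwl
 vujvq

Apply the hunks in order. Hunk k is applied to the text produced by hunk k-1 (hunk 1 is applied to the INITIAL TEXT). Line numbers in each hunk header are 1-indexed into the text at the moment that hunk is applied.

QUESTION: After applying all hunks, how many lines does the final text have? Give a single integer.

Answer: 13

Derivation:
Hunk 1: at line 7 remove [hway,sqlmh,rfiiz] add [pwv,lvc,vujvq] -> 13 lines: oek taszl fzyk bixpz famte gpvn nqd lys pwv lvc vujvq xbf dpv
Hunk 2: at line 2 remove [fzyk] add [hvdfu,fxvf] -> 14 lines: oek taszl hvdfu fxvf bixpz famte gpvn nqd lys pwv lvc vujvq xbf dpv
Hunk 3: at line 9 remove [pwv] add [sox,fktd] -> 15 lines: oek taszl hvdfu fxvf bixpz famte gpvn nqd lys sox fktd lvc vujvq xbf dpv
Hunk 4: at line 6 remove [gpvn,nqd,lys] add [nzab,adaud] -> 14 lines: oek taszl hvdfu fxvf bixpz famte nzab adaud sox fktd lvc vujvq xbf dpv
Hunk 5: at line 8 remove [sox,fktd,lvc] add [ynjn,lxuwl] -> 13 lines: oek taszl hvdfu fxvf bixpz famte nzab adaud ynjn lxuwl vujvq xbf dpv
Final line count: 13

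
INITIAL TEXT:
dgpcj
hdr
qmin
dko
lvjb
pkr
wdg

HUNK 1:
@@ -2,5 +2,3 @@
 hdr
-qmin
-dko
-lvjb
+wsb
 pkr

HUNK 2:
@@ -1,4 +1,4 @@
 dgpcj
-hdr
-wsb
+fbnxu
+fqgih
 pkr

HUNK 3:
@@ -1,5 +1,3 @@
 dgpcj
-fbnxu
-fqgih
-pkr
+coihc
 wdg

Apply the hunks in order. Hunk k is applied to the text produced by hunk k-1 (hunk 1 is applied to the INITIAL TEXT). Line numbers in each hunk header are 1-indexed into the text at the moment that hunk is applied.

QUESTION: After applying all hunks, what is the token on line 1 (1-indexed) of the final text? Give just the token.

Hunk 1: at line 2 remove [qmin,dko,lvjb] add [wsb] -> 5 lines: dgpcj hdr wsb pkr wdg
Hunk 2: at line 1 remove [hdr,wsb] add [fbnxu,fqgih] -> 5 lines: dgpcj fbnxu fqgih pkr wdg
Hunk 3: at line 1 remove [fbnxu,fqgih,pkr] add [coihc] -> 3 lines: dgpcj coihc wdg
Final line 1: dgpcj

Answer: dgpcj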